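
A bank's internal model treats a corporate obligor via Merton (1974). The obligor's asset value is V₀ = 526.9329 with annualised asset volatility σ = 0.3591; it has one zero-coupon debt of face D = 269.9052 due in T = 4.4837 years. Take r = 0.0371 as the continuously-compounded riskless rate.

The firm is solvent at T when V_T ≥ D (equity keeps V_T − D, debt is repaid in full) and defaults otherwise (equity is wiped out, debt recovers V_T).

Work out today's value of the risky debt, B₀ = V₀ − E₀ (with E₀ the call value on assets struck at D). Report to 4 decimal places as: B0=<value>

Equity is a call on the firm's assets struck at D = 269.9052:
d₁ = [ln(V₀/D) + (r + σ²/2)T] / (σ√T)
   = [ln(526.9329/269.9052) + (0.0371 + 0.5·0.3591²)·4.4837] / (0.3591·√4.4837)
   = [0.669002 + 0.455438] / 0.760385 = 1.478777
d₂ = d₁ − σ√T = 1.478777 − 0.760385 = 0.718392
N(d₁) = 0.930400,  N(d₂) = 0.763742,  e^(−rT) = 0.846754
E₀ = V₀·N(d₁) − D·e^(−rT)·N(d₂)
   = 526.9329·0.930400 − 269.9052·0.846754·0.763742 = 315.710276
B₀ = V₀ − E₀ = 526.9329 − 315.710276 = 211.222624

B0=211.2226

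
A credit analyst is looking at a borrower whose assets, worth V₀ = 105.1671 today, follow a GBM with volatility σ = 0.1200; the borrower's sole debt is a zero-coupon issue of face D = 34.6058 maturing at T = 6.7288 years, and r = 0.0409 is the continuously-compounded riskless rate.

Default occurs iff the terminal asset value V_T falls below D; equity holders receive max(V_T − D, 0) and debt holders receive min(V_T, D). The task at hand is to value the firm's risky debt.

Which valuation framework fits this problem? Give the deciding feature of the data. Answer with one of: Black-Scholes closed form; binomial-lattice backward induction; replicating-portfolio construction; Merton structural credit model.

Key observation: a levered firm with one bullet debt due at 6.7288 years is the canonical structural-credit setup: equity is a call on the firm's assets struck at the face value.

framework: Merton structural credit model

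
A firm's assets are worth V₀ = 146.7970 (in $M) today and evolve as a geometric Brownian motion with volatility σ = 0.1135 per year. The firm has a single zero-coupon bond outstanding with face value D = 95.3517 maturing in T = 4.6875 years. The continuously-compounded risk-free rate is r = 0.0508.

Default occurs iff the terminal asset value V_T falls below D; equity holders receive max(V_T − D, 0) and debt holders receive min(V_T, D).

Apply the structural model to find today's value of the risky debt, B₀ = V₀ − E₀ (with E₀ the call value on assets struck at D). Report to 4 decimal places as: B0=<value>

Apply the equity-as-call identities (strike 95.3517, horizon 4.6875 years):
d₁ = [ln(V₀/D) + (r + σ²/2)T] / (σ√T)
   = [ln(146.7970/95.3517) + (0.0508 + 0.5·0.1135²)·4.6875] / (0.1135·√4.6875)
   = [0.431479 + 0.268318] / 0.245735 = 2.847771
d₂ = d₁ − σ√T = 2.847771 − 0.245735 = 2.602037
N(d₁) = 0.997799,  N(d₂) = 0.995366,  e^(−rT) = 0.788104
E₀ = V₀·N(d₁) − D·e^(−rT)·N(d₂)
   = 146.7970·0.997799 − 95.3517·0.788104·0.995366 = 71.674980
B₀ = V₀ − E₀ = 146.7970 − 71.674980 = 75.122020

B0=75.1220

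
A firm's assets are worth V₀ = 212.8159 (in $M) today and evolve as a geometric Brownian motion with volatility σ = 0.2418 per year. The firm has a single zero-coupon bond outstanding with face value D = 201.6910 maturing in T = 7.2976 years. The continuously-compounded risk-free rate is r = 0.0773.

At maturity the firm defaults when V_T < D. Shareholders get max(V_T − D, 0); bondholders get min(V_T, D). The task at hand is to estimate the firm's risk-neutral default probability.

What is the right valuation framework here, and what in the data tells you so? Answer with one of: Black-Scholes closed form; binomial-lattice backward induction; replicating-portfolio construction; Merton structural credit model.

Key observation: with the firm-asset dynamics (V₀ = 212.8159) and a single zero-coupon liability of face 201.6910 given, debt value, spread, and default probability all derive from the option view of the balance sheet.

framework: Merton structural credit model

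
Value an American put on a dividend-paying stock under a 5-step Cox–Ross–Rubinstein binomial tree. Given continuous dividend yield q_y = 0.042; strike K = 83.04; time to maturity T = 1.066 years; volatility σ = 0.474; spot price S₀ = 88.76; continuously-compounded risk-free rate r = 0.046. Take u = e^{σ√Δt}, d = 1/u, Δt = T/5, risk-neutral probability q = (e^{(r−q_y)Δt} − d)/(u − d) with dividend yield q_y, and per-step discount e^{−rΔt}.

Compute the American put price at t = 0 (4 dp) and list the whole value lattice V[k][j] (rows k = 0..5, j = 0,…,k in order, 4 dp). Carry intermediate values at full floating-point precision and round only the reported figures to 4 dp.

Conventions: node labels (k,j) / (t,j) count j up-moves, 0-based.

Δt=0.21320  u=1.24466  d=0.80343  q=0.44744  discount=0.99024
step 5 (expiry): payoffs max(K−S,0) = 53.3259 37.0075 11.7274 0.0000 0.0000 0.0000
k=4: (k=4,j=0): S=36.9840, K−S=46.0560, hold=45.5753 ⇒ V=46.0560 exercise | (k=4,j=1): S=57.2948, K−S=25.7452, hold=25.4455 ⇒ V=25.7452 exercise | (k=4,j=2): S=88.7600, K−S=0.0000, hold=6.4169 ⇒ V=6.4169 continue | (k=4,j=3): S=137.5052, K−S=0.0000, hold=0.0000 ⇒ V=0.0000 continue | (k=4,j=4): S=213.0203, K−S=0.0000, hold=0.0000 ⇒ V=0.0000 continue
k=3: (k=3,j=0): S=46.0325, K−S=37.0075, hold=36.6074 ⇒ V=37.0075 exercise | (k=3,j=1): S=71.3126, K−S=11.7274, hold=16.9302 ⇒ V=16.9302 continue | (k=3,j=2): S=110.4761, K−S=0.0000, hold=3.5111 ⇒ V=3.5111 continue | (k=3,j=3): S=171.1473, K−S=0.0000, hold=0.0000 ⇒ V=0.0000 continue
k=2: (k=2,j=0): S=57.2948, K−S=25.7452, hold=27.7507 ⇒ V=27.7507 continue | (k=2,j=1): S=88.7600, K−S=0.0000, hold=10.8194 ⇒ V=10.8194 continue | (k=2,j=2): S=137.5052, K−S=0.0000, hold=1.9212 ⇒ V=1.9212 continue
k=1: (k=1,j=0): S=71.3126, K−S=11.7274, hold=19.9781 ⇒ V=19.9781 continue | (k=1,j=1): S=110.4761, K−S=0.0000, hold=6.7713 ⇒ V=6.7713 continue
k=0: (k=0,j=0): S=88.7600, K−S=0.0000, hold=13.9316 ⇒ V=13.9316 continue

price = 13.9316
tree:
13.9316
19.9781 6.7713
27.7507 10.8194 1.9212
37.0075 16.9302 3.5111 0.0000
46.0560 25.7452 6.4169 0.0000 0.0000
53.3259 37.0075 11.7274 0.0000 0.0000 0.0000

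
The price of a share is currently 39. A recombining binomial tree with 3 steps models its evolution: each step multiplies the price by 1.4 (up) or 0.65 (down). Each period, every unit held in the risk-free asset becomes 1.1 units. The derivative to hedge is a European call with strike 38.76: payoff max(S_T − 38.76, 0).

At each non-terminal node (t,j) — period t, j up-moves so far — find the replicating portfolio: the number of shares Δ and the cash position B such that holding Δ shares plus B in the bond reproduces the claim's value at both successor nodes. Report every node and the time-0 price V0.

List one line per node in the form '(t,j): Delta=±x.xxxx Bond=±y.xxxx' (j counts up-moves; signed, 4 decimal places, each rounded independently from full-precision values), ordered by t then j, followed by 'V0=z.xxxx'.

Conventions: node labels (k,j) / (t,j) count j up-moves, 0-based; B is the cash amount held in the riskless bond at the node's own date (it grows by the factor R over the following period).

No-arbitrage ⇒ martingale measure with p* = (R−d)/(u−d) = 0.6000.
At maturity the claim pays: V(3,0)=0.0000, V(3,1)=0.0000, V(3,2)=10.9260, V(3,3)=68.2560
  t=2,j=0: stock 16.4775 → up 23.0685 (V=0.0000), down 10.7104 (V=0.0000). Price 0.0000; hedge Δ=0.0000, bond B=0.0000.
  t=2,j=1: stock 35.4900 → up 49.6860 (V=10.9260), down 23.0685 (V=0.0000). Price 5.9596; hedge Δ=0.4105, bond B=-8.6084.
  t=2,j=2: stock 76.4400 → up 107.0160 (V=68.2560), down 49.6860 (V=10.9260). Price 41.2036; hedge Δ=1.0000, bond B=-35.2364.
  t=1,j=0: stock 25.3500 → up 35.4900 (V=5.9596), down 16.4775 (V=0.0000). Price 3.2507; hedge Δ=0.3135, bond B=-4.6955.
  t=1,j=1: stock 54.6000 → up 76.4400 (V=41.2036), down 35.4900 (V=5.9596). Price 24.6419; hedge Δ=0.8607, bond B=-22.3501.
  t=0,j=0: stock 39.0000 → up 54.6000 (V=24.6419), down 25.3500 (V=3.2507). Price 14.6231; hedge Δ=0.7313, bond B=-13.8984.
Check: Δ(0,0)·S0 + B(0,0) = 14.6231 = V0.

(0,0): Delta=0.7313 Bond=-13.8984
(1,0): Delta=0.3135 Bond=-4.6955
(1,1): Delta=0.8607 Bond=-22.3501
(2,0): Delta=0.0000 Bond=0.0000
(2,1): Delta=0.4105 Bond=-8.6084
(2,2): Delta=1.0000 Bond=-35.2364
V0=14.6231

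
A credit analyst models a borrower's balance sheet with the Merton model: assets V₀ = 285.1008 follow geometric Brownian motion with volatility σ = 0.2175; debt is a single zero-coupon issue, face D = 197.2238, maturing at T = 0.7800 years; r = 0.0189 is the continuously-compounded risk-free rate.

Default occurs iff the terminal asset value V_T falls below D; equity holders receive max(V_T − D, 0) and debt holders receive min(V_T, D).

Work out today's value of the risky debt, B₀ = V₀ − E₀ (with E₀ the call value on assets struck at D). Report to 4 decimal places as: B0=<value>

Apply the equity-as-call identities (strike 197.2238, horizon 0.7800 years):
d₁ = [ln(V₀/D) + (r + σ²/2)T] / (σ√T)
   = [ln(285.1008/197.2238) + (0.0189 + 0.5·0.2175²)·0.7800] / (0.2175·√0.7800)
   = [0.368504 + 0.033191] / 0.192091 = 2.091173
d₂ = d₁ − σ√T = 2.091173 − 0.192091 = 1.899082
N(d₁) = 0.981744,  N(d₂) = 0.971223,  e^(−rT) = 0.985366
E₀ = V₀·N(d₁) − D·e^(−rT)·N(d₂)
   = 285.1008·0.981744 − 197.2238·0.985366·0.971223 = 91.150690
B₀ = V₀ − E₀ = 285.1008 − 91.150690 = 193.950110

B0=193.9501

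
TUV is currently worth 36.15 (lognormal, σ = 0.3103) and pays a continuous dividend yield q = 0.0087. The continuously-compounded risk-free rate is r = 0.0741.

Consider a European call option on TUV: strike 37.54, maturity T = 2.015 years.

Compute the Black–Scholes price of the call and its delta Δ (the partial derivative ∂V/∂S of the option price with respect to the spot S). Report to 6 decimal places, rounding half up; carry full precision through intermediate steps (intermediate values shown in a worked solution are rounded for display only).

price = 7.640316
Δ = 0.656164

σ√T = 0.3103·√2.015 = 0.440473
d₁ = (ln(S/K) + (r−q+σ²/2)T) / (σ√T) = (ln(36.15/37.54) + (0.0741−0.0087+0.3103²/2)·2.015) / 0.440473 = (-0.037730 + 0.228789) / 0.440473 = 0.433759
d₂ = d₁ − σ√T = 0.433759 − 0.440473 = -0.006714
e^{−rT} = 0.861301
e^{−qT} = 0.982622
N(d₁) = 0.667768,  N(d₂) = 0.497322
Call price V = S·e^{−qT}·N(d₁) − K·e^{−rT}·N(d₂) = 23.720328 − 16.080012 = 7.640316
Δ = e^{−qT}·N(d₁) = 0.656164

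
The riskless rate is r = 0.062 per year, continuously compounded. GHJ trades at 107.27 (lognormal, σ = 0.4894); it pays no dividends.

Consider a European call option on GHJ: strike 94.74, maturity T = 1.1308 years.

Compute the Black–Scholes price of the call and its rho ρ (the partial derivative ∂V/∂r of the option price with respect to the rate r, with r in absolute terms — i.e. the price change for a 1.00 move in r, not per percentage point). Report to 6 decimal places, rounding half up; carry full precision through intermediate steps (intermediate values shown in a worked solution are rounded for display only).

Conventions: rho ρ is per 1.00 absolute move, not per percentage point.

price = 30.897527
ρ = 54.439291

σ√T = 0.4894·√1.1308 = 0.520423
d₁ = (ln(S/K) + (r+σ²/2)T) / (σ√T) = (ln(107.27/94.74) + (0.062+0.4894²/2)·1.1308) / 0.520423 = (0.124213 + 0.205530) / 0.520423 = 0.633604
d₂ = d₁ − σ√T = 0.633604 − 0.520423 = 0.113181
e^{−rT} = 0.932292
N(d₁) = 0.736830,  N(d₂) = 0.545056
Call price V = S·N(d₁) − K·e^{−rT}·N(d₂) = 79.039807 − 48.142281 = 30.897527
ρ = K·T·e^{−rT}·N(d₂) = 54.439291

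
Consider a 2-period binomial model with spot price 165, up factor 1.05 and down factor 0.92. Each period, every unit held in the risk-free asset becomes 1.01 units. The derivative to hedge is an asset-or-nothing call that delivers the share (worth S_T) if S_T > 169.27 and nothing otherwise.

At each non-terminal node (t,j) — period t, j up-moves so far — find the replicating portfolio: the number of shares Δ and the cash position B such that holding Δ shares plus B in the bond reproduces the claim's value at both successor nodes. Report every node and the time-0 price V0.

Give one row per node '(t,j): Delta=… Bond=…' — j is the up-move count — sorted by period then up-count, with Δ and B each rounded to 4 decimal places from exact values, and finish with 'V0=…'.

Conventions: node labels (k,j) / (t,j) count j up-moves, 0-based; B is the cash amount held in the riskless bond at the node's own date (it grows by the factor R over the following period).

(0,0): Delta=5.8132 Bond=-873.7022
(1,0): Delta=0.0000 Bond=0.0000
(1,1): Delta=8.0769 Bond=-1274.6344
V0=85.4709

Risk-neutral probability p* = (R−d)/(u−d) = (1.01−0.92)/(1.05−0.92) = 0.6923.
Payoffs at expiry: V(2,0)=0.0000, V(2,1)=0.0000, V(2,2)=181.9125
  t=1,j=0: stock 151.8000 → up 159.3900 (V=0.0000), down 139.6560 (V=0.0000). Price 0.0000; hedge Δ=0.0000, bond B=0.0000.
  t=1,j=1: stock 173.2500 → up 181.9125 (V=181.9125), down 159.3900 (V=0.0000). Price 124.6925; hedge Δ=8.0769, bond B=-1274.6344.
  t=0,j=0: stock 165.0000 → up 173.2500 (V=124.6925), down 151.8000 (V=0.0000). Price 85.4709; hedge Δ=5.8132, bond B=-873.7022.
As a check, the time-0 holding Δ(0,0)·S0 + B(0,0) comes to 85.4709 — exactly V0.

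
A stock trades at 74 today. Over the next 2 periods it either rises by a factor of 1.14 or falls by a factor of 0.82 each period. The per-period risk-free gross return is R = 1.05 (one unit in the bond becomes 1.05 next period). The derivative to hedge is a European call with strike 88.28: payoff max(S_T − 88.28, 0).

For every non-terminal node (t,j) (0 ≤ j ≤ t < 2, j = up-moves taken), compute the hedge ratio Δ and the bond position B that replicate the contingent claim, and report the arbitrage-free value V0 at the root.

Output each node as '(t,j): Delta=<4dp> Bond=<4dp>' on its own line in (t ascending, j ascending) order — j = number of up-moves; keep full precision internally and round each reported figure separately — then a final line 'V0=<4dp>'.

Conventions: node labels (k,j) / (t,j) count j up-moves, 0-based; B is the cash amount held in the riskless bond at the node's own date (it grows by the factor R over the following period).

(0,0): Delta=0.2281 Bond=-13.1814
(1,0): Delta=0.0000 Bond=0.0000
(1,1): Delta=0.2923 Bond=-19.2563
V0=3.6972

No-arbitrage ⇒ martingale measure with p* = (R−d)/(u−d) = 0.7188.
Payoffs at expiry: V(2,0)=0.0000, V(2,1)=0.0000, V(2,2)=7.8904
Node (1,0) S=60.6800: V=(p*·0.0000+(1−p*)·0.0000)/1.05=0.0000; Δ=(0.0000−0.0000)/(69.1752−49.7576)=0.0000; B=V−Δ·S=0.0000
Node (1,1) S=84.3600: V=(p*·7.8904+(1−p*)·0.0000)/1.05=5.4012; Δ=(7.8904−0.0000)/(96.1704−69.1752)=0.2923; B=V−Δ·S=-19.2563
Node (0,0) S=74.0000: V=(p*·5.4012+(1−p*)·0.0000)/1.05=3.6972; Δ=(5.4012−0.0000)/(84.3600−60.6800)=0.2281; B=V−Δ·S=-13.1814
As a check, the time-0 holding Δ(0,0)·S0 + B(0,0) comes to 3.6972 — exactly V0.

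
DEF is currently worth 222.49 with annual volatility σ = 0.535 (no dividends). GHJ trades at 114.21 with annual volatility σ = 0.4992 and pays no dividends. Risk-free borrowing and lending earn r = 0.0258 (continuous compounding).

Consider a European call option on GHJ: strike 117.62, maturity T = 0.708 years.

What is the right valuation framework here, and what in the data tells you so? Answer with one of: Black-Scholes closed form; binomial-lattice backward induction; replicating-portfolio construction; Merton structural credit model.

framework: Black-Scholes closed form

Key observation: the instrument is a plain European call (strike 117.62) on a lognormal asset; the exact continuous-time formula applies directly.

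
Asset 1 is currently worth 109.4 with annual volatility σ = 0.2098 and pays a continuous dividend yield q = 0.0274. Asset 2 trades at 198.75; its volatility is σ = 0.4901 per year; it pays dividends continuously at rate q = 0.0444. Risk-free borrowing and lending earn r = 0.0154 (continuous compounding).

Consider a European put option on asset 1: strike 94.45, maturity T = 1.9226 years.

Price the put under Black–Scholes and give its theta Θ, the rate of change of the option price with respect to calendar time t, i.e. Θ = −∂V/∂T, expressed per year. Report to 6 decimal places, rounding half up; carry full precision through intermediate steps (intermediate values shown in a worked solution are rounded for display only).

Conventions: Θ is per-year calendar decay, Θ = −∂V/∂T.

σ√T = 0.2098·√1.9226 = 0.290904
d₁ = (ln(S/K) + (r−q+σ²/2)T) / (σ√T) = (ln(109.4/94.45) + (0.0154−0.0274+0.2098²/2)·1.9226) / 0.290904 = (0.146940 + 0.019241) / 0.290904 = 0.571259
d₂ = d₁ − σ√T = 0.571259 − 0.290904 = 0.280355
e^{−rT} = 0.970826
e^{−qT} = 0.948684
N(−d₁) = 0.283912,  N(−d₂) = 0.389603
Put price V = K·e^{−rT}·N(−d₂) − S·e^{−qT}·N(−d₁) = 35.724415 − 29.466101 = 6.258313
φ(d₁) = (1/√(2π))·e^{−d₁²/2} = 0.338881
Θ = −S·e^{−qT}·φ(d₁)·σ/(2√T) − q·S·e^{−qT}·N(−d₁) + r·K·e^{−rT}·N(−d₂) = −2.660828 − 0.807371 + 0.550156 = -2.918044

price = 6.258313
Θ = -2.918044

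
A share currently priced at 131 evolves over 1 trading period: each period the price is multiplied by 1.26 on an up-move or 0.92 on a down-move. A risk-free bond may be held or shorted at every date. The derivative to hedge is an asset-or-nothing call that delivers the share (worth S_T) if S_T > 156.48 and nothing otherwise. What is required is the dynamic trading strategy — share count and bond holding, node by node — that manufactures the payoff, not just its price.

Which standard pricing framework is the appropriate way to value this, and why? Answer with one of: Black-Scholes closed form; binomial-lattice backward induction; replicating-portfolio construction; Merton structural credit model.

framework: replicating-portfolio construction

Key observation: a price alone would not answer the question — the per-node share/bond construction on the spot-131, 1.26/0.92 tree is required, and only the replicating-portfolio method yields it.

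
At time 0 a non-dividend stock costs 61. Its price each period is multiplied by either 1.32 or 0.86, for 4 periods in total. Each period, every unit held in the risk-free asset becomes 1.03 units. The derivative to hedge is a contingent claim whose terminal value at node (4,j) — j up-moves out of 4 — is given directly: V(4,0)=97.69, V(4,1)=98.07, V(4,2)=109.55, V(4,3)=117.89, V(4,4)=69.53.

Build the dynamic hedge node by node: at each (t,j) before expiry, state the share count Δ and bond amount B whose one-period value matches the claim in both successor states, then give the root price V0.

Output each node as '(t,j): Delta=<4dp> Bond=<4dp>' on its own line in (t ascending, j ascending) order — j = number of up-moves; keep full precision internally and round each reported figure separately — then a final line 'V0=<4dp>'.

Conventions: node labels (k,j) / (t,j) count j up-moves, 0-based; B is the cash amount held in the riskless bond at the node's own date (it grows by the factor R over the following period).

No-arbitrage ⇒ martingale measure with p* = (R−d)/(u−d) = 0.3696.
Terminal payoffs: V(4,0)=97.6900, V(4,1)=98.0700, V(4,2)=109.5500, V(4,3)=117.8900, V(4,4)=69.5300
  t=3,j=0: stock 38.7994 → up 51.2152 (V=98.0700), down 33.3675 (V=97.6900). Price 94.9810; hedge Δ=0.0213, bond B=94.1549.
  t=3,j=1: stock 59.5526 → up 78.6094 (V=109.5500), down 51.2152 (V=98.0700). Price 99.3326; hedge Δ=0.4191, bond B=74.3761.
  t=3,j=2: stock 91.4063 → up 120.6563 (V=117.8900), down 78.6094 (V=109.5500). Price 109.3516; hedge Δ=0.1983, bond B=91.2212.
  t=3,j=3: stock 140.2980 → up 185.1934 (V=69.5300), down 120.6563 (V=117.8900). Price 97.1047; hedge Δ=-0.7493, bond B=202.2351.
  t=2,j=0: stock 45.1156 → up 59.5526 (V=99.3326), down 38.7994 (V=94.9810). Price 93.7759; hedge Δ=0.2097, bond B=84.3159.
  t=2,j=1: stock 69.2472 → up 91.4063 (V=109.3516), down 59.5526 (V=99.3326). Price 100.0343; hedge Δ=0.3145, bond B=78.2538.
  t=2,j=2: stock 106.2864 → up 140.2980 (V=97.1047), down 91.4063 (V=109.3516). Price 101.7724; hedge Δ=-0.2505, bond B=128.3962.
  t=1,j=0: stock 52.4600 → up 69.2472 (V=100.0343), down 45.1156 (V=93.7759). Price 93.2901; hedge Δ=0.2593, bond B=79.6850.
  t=1,j=1: stock 80.5200 → up 106.2864 (V=101.7724), down 69.2472 (V=100.0343). Price 97.7443; hedge Δ=0.0469, bond B=93.9657.
  t=0,j=0: stock 61.0000 → up 80.5200 (V=97.7443), down 52.4600 (V=93.2901). Price 92.1711; hedge Δ=0.1587, bond B=82.4880.
Sanity check at the root: Δ(0,0)·S0 + B(0,0) reproduces V0 = 92.1711.

(0,0): Delta=0.1587 Bond=82.4880
(1,0): Delta=0.2593 Bond=79.6850
(1,1): Delta=0.0469 Bond=93.9657
(2,0): Delta=0.2097 Bond=84.3159
(2,1): Delta=0.3145 Bond=78.2538
(2,2): Delta=-0.2505 Bond=128.3962
(3,0): Delta=0.0213 Bond=94.1549
(3,1): Delta=0.4191 Bond=74.3761
(3,2): Delta=0.1983 Bond=91.2212
(3,3): Delta=-0.7493 Bond=202.2351
V0=92.1711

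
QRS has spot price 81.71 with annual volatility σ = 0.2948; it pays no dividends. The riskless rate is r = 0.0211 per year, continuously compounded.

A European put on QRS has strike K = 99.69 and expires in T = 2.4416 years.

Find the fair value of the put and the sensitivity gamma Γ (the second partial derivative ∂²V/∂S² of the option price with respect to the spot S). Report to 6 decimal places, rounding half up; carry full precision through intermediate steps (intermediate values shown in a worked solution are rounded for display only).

price = 23.352069
Γ = 0.010557

σ√T = 0.2948·√2.4416 = 0.460643
d₁ = (ln(S/K) + (r+σ²/2)T) / (σ√T) = (ln(81.71/99.69) + (0.0211+0.2948²/2)·2.4416) / 0.460643 = (-0.198889 + 0.157614) / 0.460643 = -0.089603
d₂ = d₁ − σ√T = -0.089603 − 0.460643 = -0.550246
e^{−rT} = 0.949787
N(−d₁) = 0.535699,  N(−d₂) = 0.708925
Put price V = K·e^{−rT}·N(−d₂) − S·N(−d₁) = 67.124012 − 43.771943 = 23.352069
φ(d₁) = (1/√(2π))·e^{−d₁²/2} = 0.397344
Γ = φ(d₁) / (S·σ·√T) = 0.010557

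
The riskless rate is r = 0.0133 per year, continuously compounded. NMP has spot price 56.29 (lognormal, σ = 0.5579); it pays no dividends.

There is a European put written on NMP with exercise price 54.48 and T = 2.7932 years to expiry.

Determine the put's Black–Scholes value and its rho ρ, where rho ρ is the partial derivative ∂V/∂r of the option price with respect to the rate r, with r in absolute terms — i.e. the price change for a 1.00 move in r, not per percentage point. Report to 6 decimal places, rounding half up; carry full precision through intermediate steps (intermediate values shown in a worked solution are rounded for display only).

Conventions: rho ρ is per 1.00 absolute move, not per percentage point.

σ√T = 0.5579·√2.7932 = 0.932411
d₁ = (ln(S/K) + (r+σ²/2)T) / (σ√T) = (ln(56.29/54.48) + (0.0133+0.5579²/2)·2.7932) / 0.932411 = (0.032683 + 0.471845) / 0.932411 = 0.541100
d₂ = d₁ − σ√T = 0.541100 − 0.932411 = -0.391311
e^{−rT} = 0.963532
N(−d₁) = 0.294219,  N(−d₂) = 0.652216
Put price V = K·e^{−rT}·N(−d₂) − S·N(−d₁) = 34.236930 − 16.561599 = 17.675331
ρ = −K·T·e^{−rT}·N(−d₂) = -95.630593

price = 17.675331
ρ = -95.630593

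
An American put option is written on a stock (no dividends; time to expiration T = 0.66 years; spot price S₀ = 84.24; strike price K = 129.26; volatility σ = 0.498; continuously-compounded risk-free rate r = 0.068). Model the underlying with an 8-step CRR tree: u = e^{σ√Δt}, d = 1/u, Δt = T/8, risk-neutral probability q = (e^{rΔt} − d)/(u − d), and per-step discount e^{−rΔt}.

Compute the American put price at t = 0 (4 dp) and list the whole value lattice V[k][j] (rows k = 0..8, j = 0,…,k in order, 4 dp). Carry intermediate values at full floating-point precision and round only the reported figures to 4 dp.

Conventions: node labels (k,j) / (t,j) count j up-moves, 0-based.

price = 45.8643
tree:
45.8643
56.2475 35.3233
65.9787 45.3378 25.0531
74.4128 56.2475 34.2291 15.5578
81.7229 65.9787 45.0200 23.1181 7.6752
88.0586 74.4128 56.2475 33.0581 12.7854 2.3142
93.5499 81.7229 65.9787 45.0200 20.6845 4.5092 0.0000
98.3094 88.0586 74.4128 56.2475 32.0660 8.7862 0.0000 0.0000
102.4345 93.5499 81.7229 65.9787 45.0200 17.1199 0.0000 0.0000 0.0000

params: Δt=0.08250 u=1.15378 d=0.86672 q=0.48390 e^(-rΔt)=0.99441
t_8 payoffs: 102.4345 93.5499 81.7229 65.9787 45.0200 17.1199 0.0000 0.0000 0.0000
k=7: node(7,0) S=30.9506 payoff=98.3094 vs cont=97.5863 → 98.3094 [stop]  node(7,1) S=41.2014 payoff=88.0586 vs cont=87.3355 → 88.0586 [stop]  node(7,2) S=54.8472 payoff=74.4128 vs cont=73.6897 → 74.4128 [stop]  node(7,3) S=73.0125 payoff=56.2475 vs cont=55.5244 → 56.2475 [stop]  node(7,4) S=97.1940 payoff=32.0660 vs cont=31.3428 → 32.0660 [stop]  node(7,5) S=129.3845 payoff=0.0000 vs cont=8.7862 → 8.7862 [wait]  node(7,6) S=172.2364 payoff=0.0000 vs cont=0.0000 → 0.0000 [wait]  node(7,7) S=229.2807 payoff=0.0000 vs cont=0.0000 → 0.0000 [wait]
k=6: node(6,0) S=35.7101 payoff=93.5499 vs cont=92.8268 → 93.5499 [stop]  node(6,1) S=47.5371 payoff=81.7229 vs cont=80.9997 → 81.7229 [stop]  node(6,2) S=63.2813 payoff=65.9787 vs cont=65.2555 → 65.9787 [stop]  node(6,3) S=84.2400 payoff=45.0200 vs cont=44.2969 → 45.0200 [stop]  node(6,4) S=112.1401 payoff=17.1199 vs cont=20.6845 → 20.6845 [wait]  node(6,5) S=149.2807 payoff=0.0000 vs cont=4.5092 → 4.5092 [wait]  node(6,6) S=198.7221 payoff=0.0000 vs cont=0.0000 → 0.0000 [wait]
k=5: node(5,0) S=41.2014 payoff=88.0586 vs cont=87.3355 → 88.0586 [stop]  node(5,1) S=54.8472 payoff=74.4128 vs cont=73.6897 → 74.4128 [stop]  node(5,2) S=73.0125 payoff=56.2475 vs cont=55.5244 → 56.2475 [stop]  node(5,3) S=97.1940 payoff=32.0660 vs cont=33.0581 → 33.0581 [wait]  node(5,4) S=129.3845 payoff=0.0000 vs cont=12.7854 → 12.7854 [wait]  node(5,5) S=172.2364 payoff=0.0000 vs cont=2.3142 → 2.3142 [wait]
k=4: node(4,0) S=47.5371 payoff=81.7229 vs cont=80.9997 → 81.7229 [stop]  node(4,1) S=63.2813 payoff=65.9787 vs cont=65.2555 → 65.9787 [stop]  node(4,2) S=84.2400 payoff=45.0200 vs cont=44.7743 → 45.0200 [stop]  node(4,3) S=112.1401 payoff=17.1199 vs cont=23.1181 → 23.1181 [wait]  node(4,4) S=149.2807 payoff=0.0000 vs cont=7.6752 → 7.6752 [wait]
k=3: node(3,0) S=54.8472 payoff=74.4128 vs cont=73.6897 → 74.4128 [stop]  node(3,1) S=73.0125 payoff=56.2475 vs cont=55.5244 → 56.2475 [stop]  node(3,2) S=97.1940 payoff=32.0660 vs cont=34.2291 → 34.2291 [wait]  node(3,3) S=129.3845 payoff=0.0000 vs cont=15.5578 → 15.5578 [wait]
k=2: node(2,0) S=63.2813 payoff=65.9787 vs cont=65.2555 → 65.9787 [stop]  node(2,1) S=84.2400 payoff=45.0200 vs cont=45.3378 → 45.3378 [wait]  node(2,2) S=112.1401 payoff=17.1199 vs cont=25.0531 → 25.0531 [wait]
k=1: node(1,0) S=73.0125 payoff=56.2475 vs cont=55.6773 → 56.2475 [stop]  node(1,1) S=97.1940 payoff=32.0660 vs cont=35.3233 → 35.3233 [wait]
k=0: node(0,0) S=84.2400 payoff=45.0200 vs cont=45.8643 → 45.8643 [wait]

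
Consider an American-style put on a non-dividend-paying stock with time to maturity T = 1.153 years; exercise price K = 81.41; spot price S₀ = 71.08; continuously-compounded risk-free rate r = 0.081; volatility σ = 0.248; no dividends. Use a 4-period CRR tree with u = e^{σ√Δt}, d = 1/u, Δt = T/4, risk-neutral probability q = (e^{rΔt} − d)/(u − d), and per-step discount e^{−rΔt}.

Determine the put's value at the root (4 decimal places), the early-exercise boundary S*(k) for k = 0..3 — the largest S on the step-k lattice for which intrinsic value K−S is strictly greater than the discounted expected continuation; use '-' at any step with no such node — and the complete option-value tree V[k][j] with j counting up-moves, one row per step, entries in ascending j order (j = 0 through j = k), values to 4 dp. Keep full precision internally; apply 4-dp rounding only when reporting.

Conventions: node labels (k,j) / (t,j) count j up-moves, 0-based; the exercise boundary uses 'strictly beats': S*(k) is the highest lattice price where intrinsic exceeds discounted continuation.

price = 11.4521
boundary = - 62.2188 54.4623 62.2188
tree:
11.4521
19.1912 5.7394
26.9477 10.7737 1.9504
33.7372 19.1912 4.4887 0.0000
39.6803 26.9477 10.3300 0.0000 0.0000

Δt=0.28825, u=1.14242, d=0.87534, q=0.55521, disc=e^(-rΔt)=0.97692
k=4 terminal: V=max(K-S,0) → 39.6803 26.9477 10.3300 0.0000 0.0000
k=3: j=0 S=47.6728 intr=33.7372 cont=31.8585 V=33.7372[EX]; j=1 S=62.2188 intr=19.1912 cont=17.3124 V=19.1912[EX]; j=2 S=81.2032 intr=0.2068 cont=4.4887 V=4.4887[hold]; j=3 S=105.9801 intr=0.0000 cont=0.0000 V=0.0000[hold]  S*(3)=62.2188
k=2: j=0 S=54.4623 intr=26.9477 cont=25.0689 V=26.9477[EX]; j=1 S=71.0800 intr=10.3300 cont=10.7737 V=10.7737[hold]; j=2 S=92.7681 intr=0.0000 cont=1.9504 V=1.9504[hold]  S*(2)=54.4623
k=1: j=0 S=62.2188 intr=19.1912 cont=17.5531 V=19.1912[EX]; j=1 S=81.2032 intr=0.2068 cont=5.7394 V=5.7394[hold]  S*(1)=62.2188
k=0: j=0 S=71.0800 intr=10.3300 cont=11.4521 V=11.4521[hold]  S*(0)=-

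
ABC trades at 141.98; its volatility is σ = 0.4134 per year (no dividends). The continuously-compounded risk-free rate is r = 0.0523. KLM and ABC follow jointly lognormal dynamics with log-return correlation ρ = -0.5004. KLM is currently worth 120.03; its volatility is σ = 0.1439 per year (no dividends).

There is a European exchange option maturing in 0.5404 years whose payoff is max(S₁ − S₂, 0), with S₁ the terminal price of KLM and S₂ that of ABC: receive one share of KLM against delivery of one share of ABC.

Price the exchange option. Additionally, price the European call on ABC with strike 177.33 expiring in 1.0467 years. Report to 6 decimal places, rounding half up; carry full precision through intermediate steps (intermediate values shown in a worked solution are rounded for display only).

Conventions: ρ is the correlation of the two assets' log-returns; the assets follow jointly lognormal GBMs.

exchange price = 10.098464
price(ABC call K=177.33) = 14.971449

σ_eff = √(σ₁² + σ₂² − 2ρσ₁σ₂) = √(0.1439² + 0.4134² − 2·-0.5004·0.1439·0.4134) = 0.501141
d₁ = (ln(S₁/S₂) + (q₂ − q₁ + σ_eff²/2)T) / (σ_eff√T) = (ln(120.03/141.98) + (0.0 − 0.0 + 0.125571)·0.5404) / 0.368399 = -0.271678
d₂ = d₁ − σ_eff√T = -0.271678 − 0.368399 = -0.640076
N(d₁) = 0.392935,  N(d₂) = 0.261061
V = S₁·e^{−q₁T}·N(d₁) − S₂·e^{−q₂T}·N(d₂) = 47.163968 − 37.065504 = 10.098464
[vanilla: ABC call K=177.33]
σ√T = 0.4134·√1.0467 = 0.422943
d₁ = (ln(S/K) + (r+σ²/2)T) / (σ√T) = (ln(141.98/177.33) + (0.0523+0.4134²/2)·1.0467) / 0.422943 = (-0.222326 + 0.144183) / 0.422943 = -0.184761
d₂ = d₁ − σ√T = -0.184761 − 0.422943 = -0.607704
e^{−rT} = 0.946729
N(d₁) = 0.426708,  N(d₂) = 0.271692
price = S·N(d₁) − K·e^{−rT}·N(d₂) = 60.584013 − 45.612565 = 14.971449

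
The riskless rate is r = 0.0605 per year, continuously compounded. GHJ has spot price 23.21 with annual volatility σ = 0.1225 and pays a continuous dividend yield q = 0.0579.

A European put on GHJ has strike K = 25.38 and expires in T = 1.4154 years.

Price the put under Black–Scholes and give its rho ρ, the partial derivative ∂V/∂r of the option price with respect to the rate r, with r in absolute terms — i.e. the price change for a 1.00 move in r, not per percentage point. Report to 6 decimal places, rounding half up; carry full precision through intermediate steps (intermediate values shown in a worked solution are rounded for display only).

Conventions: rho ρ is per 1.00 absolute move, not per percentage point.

price = 2.472004
ρ = -24.587951

σ√T = 0.1225·√1.4154 = 0.145739
d₁ = (ln(S/K) + (r−q+σ²/2)T) / (σ√T) = (ln(23.21/25.38) + (0.0605−0.0579+0.1225²/2)·1.4154) / 0.145739 = (-0.089378 + 0.014300) / 0.145739 = -0.515156
d₂ = d₁ − σ√T = -0.515156 − 0.145739 = -0.660895
e^{−rT} = 0.917932
e^{−qT} = 0.921316
N(−d₁) = 0.696778,  N(−d₂) = 0.745660
Put price V = K·e^{−rT}·N(−d₂) − S·e^{−qT}·N(−d₁) = 17.371733 − 14.899729 = 2.472004
ρ = −K·T·e^{−rT}·N(−d₂) = -24.587951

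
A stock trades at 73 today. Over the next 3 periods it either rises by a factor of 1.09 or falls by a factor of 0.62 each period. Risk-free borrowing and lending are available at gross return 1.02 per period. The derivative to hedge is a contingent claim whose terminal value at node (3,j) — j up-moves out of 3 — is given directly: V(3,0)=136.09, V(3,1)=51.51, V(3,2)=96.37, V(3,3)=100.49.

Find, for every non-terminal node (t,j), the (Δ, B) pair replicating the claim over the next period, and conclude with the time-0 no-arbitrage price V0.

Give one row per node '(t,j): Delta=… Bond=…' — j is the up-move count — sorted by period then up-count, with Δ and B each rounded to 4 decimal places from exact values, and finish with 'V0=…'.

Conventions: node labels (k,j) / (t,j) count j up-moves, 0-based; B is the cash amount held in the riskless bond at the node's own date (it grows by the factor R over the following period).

(0,0): Delta=0.3496 Bond=65.4115
(1,0): Delta=1.1790 Bond=29.1820
(1,1): Delta=0.2671 Bond=73.2888
(2,0): Delta=-6.4130 Bond=242.8075
(2,1): Delta=1.9347 Bond=-7.5167
(2,2): Delta=0.1011 Bond=89.1521
V0=90.9344

Risk-neutral probability p* = (R−d)/(u−d) = (1.02−0.62)/(1.09−0.62) = 0.8511.
At maturity the claim pays: V(3,0)=136.0900, V(3,1)=51.5100, V(3,2)=96.3700, V(3,3)=100.4900
  t=2,j=0: stock 28.0612 → up 30.5867 (V=51.5100), down 17.3979 (V=136.0900). Price 62.8500; hedge Δ=-6.4130, bond B=242.8075.
  t=2,j=1: stock 49.3334 → up 53.7734 (V=96.3700), down 30.5867 (V=51.5100). Price 87.9301; hedge Δ=1.9347, bond B=-7.5167.
  t=2,j=2: stock 86.7313 → up 94.5371 (V=100.4900), down 53.7734 (V=96.3700). Price 97.9180; hedge Δ=0.1011, bond B=89.1521.
  t=1,j=0: stock 45.2600 → up 49.3334 (V=87.9301), down 28.0612 (V=62.8500). Price 82.5439; hedge Δ=1.1790, bond B=29.1820.
  t=1,j=1: stock 79.5700 → up 86.7313 (V=97.9180), down 49.3334 (V=87.9301). Price 94.5397; hedge Δ=0.2671, bond B=73.2888.
  t=0,j=0: stock 73.0000 → up 79.5700 (V=94.5397), down 45.2600 (V=82.5439). Price 90.9344; hedge Δ=0.3496, bond B=65.4115.
Verification: the root portfolio costs Δ(0,0)·S0 + B(0,0) = 90.9344, matching V0.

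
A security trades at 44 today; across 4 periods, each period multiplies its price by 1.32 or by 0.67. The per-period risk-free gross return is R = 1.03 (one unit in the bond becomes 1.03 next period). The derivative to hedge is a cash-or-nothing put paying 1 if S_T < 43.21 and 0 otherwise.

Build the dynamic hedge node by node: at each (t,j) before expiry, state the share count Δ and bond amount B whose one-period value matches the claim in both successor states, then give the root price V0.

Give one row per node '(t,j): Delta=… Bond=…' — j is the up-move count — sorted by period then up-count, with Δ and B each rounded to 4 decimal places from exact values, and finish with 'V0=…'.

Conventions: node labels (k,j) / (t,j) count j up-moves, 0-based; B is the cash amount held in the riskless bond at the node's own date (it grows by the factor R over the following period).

(0,0): Delta=-0.0131 Bond=1.1135
(1,0): Delta=-0.0151 Bond=1.2045
(1,1): Delta=-0.0123 Bond=1.1006
(2,0): Delta=0.0000 Bond=0.9426
(2,1): Delta=-0.0213 Bond=1.4807
(2,2): Delta=-0.0087 Bond=0.8540
(3,0): Delta=0.0000 Bond=0.9709
(3,1): Delta=0.0000 Bond=0.9709
(3,2): Delta=-0.0300 Bond=1.9716
(3,3): Delta=0.0000 Bond=0.0000
V0=0.5355

No-arbitrage ⇒ martingale measure with p* = (R−d)/(u−d) = 0.5538.
At maturity the claim pays: V(4,0)=1.0000, V(4,1)=1.0000, V(4,2)=1.0000, V(4,3)=0.0000, V(4,4)=0.0000
  t=3,j=0: stock 13.2336 → up 17.4683 (V=1.0000), down 8.8665 (V=1.0000). Price 0.9709; hedge Δ=0.0000, bond B=0.9709.
  t=3,j=1: stock 26.0721 → up 34.4152 (V=1.0000), down 17.4683 (V=1.0000). Price 0.9709; hedge Δ=0.0000, bond B=0.9709.
  t=3,j=2: stock 51.3660 → up 67.8031 (V=0.0000), down 34.4152 (V=1.0000). Price 0.4332; hedge Δ=-0.0300, bond B=1.9716.
  t=3,j=3: stock 101.1986 → up 133.5821 (V=0.0000), down 67.8031 (V=0.0000). Price 0.0000; hedge Δ=0.0000, bond B=0.0000.
  t=2,j=0: stock 19.7516 → up 26.0721 (V=0.9709), down 13.2336 (V=0.9709). Price 0.9426; hedge Δ=0.0000, bond B=0.9426.
  t=2,j=1: stock 38.9136 → up 51.3660 (V=0.4332), down 26.0721 (V=0.9709). Price 0.6535; hedge Δ=-0.0213, bond B=1.4807.
  t=2,j=2: stock 76.6656 → up 101.1986 (V=0.0000), down 51.3660 (V=0.4332). Price 0.1876; hedge Δ=-0.0087, bond B=0.8540.
  t=1,j=0: stock 29.4800 → up 38.9136 (V=0.6535), down 19.7516 (V=0.9426). Price 0.7597; hedge Δ=-0.0151, bond B=1.2045.
  t=1,j=1: stock 58.0800 → up 76.6656 (V=0.1876), down 38.9136 (V=0.6535). Price 0.3839; hedge Δ=-0.0123, bond B=1.1006.
  t=0,j=0: stock 44.0000 → up 58.0800 (V=0.3839), down 29.4800 (V=0.7597). Price 0.5355; hedge Δ=-0.0131, bond B=1.1135.
Check: Δ(0,0)·S0 + B(0,0) = 0.5355 = V0.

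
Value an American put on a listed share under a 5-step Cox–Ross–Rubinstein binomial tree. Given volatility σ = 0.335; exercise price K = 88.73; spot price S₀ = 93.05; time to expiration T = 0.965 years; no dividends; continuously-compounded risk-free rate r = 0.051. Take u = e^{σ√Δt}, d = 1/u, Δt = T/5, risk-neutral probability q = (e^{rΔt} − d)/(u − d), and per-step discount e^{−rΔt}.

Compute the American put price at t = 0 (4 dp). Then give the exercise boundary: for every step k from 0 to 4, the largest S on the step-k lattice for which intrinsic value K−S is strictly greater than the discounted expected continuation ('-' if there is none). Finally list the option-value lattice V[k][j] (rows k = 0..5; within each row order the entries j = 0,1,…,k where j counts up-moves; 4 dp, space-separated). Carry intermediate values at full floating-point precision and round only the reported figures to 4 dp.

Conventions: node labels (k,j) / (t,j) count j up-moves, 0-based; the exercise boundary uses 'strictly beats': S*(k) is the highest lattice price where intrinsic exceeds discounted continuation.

Δt=0.19300, u=1.15855, d=0.86315, q=0.49676, disc=e^(-rΔt)=0.99021
k=5 terminal: V=max(K-S,0) → 44.1502 28.8931 8.4143 0.0000 0.0000 0.0000
k=4: j=0 S=51.6480 intr=37.0820 cont=36.2129 V=37.0820[EX]; j=1 S=69.3242 intr=19.4058 cont=18.5367 V=19.4058[EX]; j=2 S=93.0500 intr=0.0000 cont=4.1929 V=4.1929[hold]; j=3 S=124.8958 intr=0.0000 cont=0.0000 V=0.0000[hold]; j=4 S=167.6406 intr=0.0000 cont=0.0000 V=0.0000[hold]  S*(4)=69.3242
k=3: j=0 S=59.8369 intr=28.8931 cont=28.0240 V=28.8931[EX]; j=1 S=80.3157 intr=8.4143 cont=11.7326 V=11.7326[hold]; j=2 S=107.8033 intr=0.0000 cont=2.0894 V=2.0894[hold]; j=3 S=144.6983 intr=0.0000 cont=0.0000 V=0.0000[hold]  S*(3)=59.8369
k=2: j=0 S=69.3242 intr=19.4058 cont=20.1690 V=20.1690[hold]; j=1 S=93.0500 intr=0.0000 cont=6.8743 V=6.8743[hold]; j=2 S=124.8958 intr=0.0000 cont=1.0412 V=1.0412[hold]  S*(2)=-
k=1: j=0 S=80.3157 intr=8.4143 cont=13.4319 V=13.4319[hold]; j=1 S=107.8033 intr=0.0000 cont=3.9377 V=3.9377[hold]  S*(1)=-
k=0: j=0 S=93.0500 intr=0.0000 cont=8.6302 V=8.6302[hold]  S*(0)=-

price = 8.6302
boundary = - - - 59.8369 69.3242
tree:
8.6302
13.4319 3.9377
20.1690 6.8743 1.0412
28.8931 11.7326 2.0894 0.0000
37.0820 19.4058 4.1929 0.0000 0.0000
44.1502 28.8931 8.4143 0.0000 0.0000 0.0000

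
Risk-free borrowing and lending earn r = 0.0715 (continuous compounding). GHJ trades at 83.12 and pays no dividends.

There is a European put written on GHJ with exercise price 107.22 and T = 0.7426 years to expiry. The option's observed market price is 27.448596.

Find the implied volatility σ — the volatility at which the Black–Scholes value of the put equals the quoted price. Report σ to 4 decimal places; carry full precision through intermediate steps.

At σ = 0.5270 the Black–Scholes value reproduces the quote:
σ√T = 0.527·√0.7426 = 0.454138
d₁ = (ln(S/K) + (r+σ²/2)T) / (σ√T) = (ln(83.12/107.22) + (0.0715+0.527²/2)·0.7426) / 0.454138 = (-0.254597 + 0.156217) / 0.454138 = -0.216632
d₂ = d₁ − σ√T = -0.216632 − 0.454138 = -0.670770
e^{−rT} = 0.948289
N(−d₁) = 0.585752,  N(−d₂) = 0.748816
V = K·e^{−rT}·N(−d₂) − S·N(−d₁) = 76.136330 − 48.687734 = 27.448596 (the quoted price), and the Black–Scholes price is strictly increasing in σ, so σ is unique

sigma = 0.5270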